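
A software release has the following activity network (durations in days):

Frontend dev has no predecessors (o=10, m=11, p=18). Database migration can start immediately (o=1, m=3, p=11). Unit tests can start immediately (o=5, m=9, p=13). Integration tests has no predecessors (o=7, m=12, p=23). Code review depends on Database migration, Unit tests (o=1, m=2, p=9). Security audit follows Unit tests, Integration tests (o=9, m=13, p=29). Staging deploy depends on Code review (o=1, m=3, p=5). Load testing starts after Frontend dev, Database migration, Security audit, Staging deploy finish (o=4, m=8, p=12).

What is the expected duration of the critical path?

te_Frontend dev = (10 + 4·11 + 18)/6 = 72/6 = 12
te_Database migration = (1 + 4·3 + 11)/6 = 24/6 = 4
te_Unit tests = (5 + 4·9 + 13)/6 = 54/6 = 9
te_Integration tests = (7 + 4·12 + 23)/6 = 78/6 = 13
te_Code review = (1 + 4·2 + 9)/6 = 18/6 = 3
te_Security audit = (9 + 4·13 + 29)/6 = 90/6 = 15
te_Staging deploy = (1 + 4·3 + 5)/6 = 18/6 = 3
te_Load testing = (4 + 4·8 + 12)/6 = 48/6 = 8

Forward pass:
ES_Frontend dev = 0; EF_Frontend dev = 12
ES_Database migration = 0; EF_Database migration = 4
ES_Unit tests = 0; EF_Unit tests = 9
ES_Integration tests = 0; EF_Integration tests = 13
ES_Code review = max(EF_Database migration=4, EF_Unit tests=9) = 9; EF_Code review = 9+3 = 12
ES_Security audit = max(EF_Unit tests=9, EF_Integration tests=13) = 13; EF_Security audit = 13+15 = 28
ES_Staging deploy = 12; EF_Staging deploy = 12+3 = 15
ES_Load testing = max(EF_Frontend dev=12, EF_Database migration=4, EF_Security audit=28, EF_Staging deploy=15) = 28; EF_Load testing = 28+8 = 36
Expected project duration μ = 36 days. Critical path: Integration tests → Security audit → Load testing.

36 days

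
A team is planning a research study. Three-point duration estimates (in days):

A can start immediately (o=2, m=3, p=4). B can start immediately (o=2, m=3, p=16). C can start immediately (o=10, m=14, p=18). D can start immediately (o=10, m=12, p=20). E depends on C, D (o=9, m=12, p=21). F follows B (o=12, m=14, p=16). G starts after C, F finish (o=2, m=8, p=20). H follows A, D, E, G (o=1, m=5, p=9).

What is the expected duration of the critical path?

33 days

te_A = (2 + 4·3 + 4)/6 = 18/6 = 3
te_B = (2 + 4·3 + 16)/6 = 30/6 = 5
te_C = (10 + 4·14 + 18)/6 = 84/6 = 14
te_D = (10 + 4·12 + 20)/6 = 78/6 = 13
te_E = (9 + 4·12 + 21)/6 = 78/6 = 13
te_F = (12 + 4·14 + 16)/6 = 84/6 = 14
te_G = (2 + 4·8 + 20)/6 = 54/6 = 9
te_H = (1 + 4·5 + 9)/6 = 30/6 = 5

Forward pass:
ES_A = 0; EF_A = 3
ES_B = 0; EF_B = 5
ES_C = 0; EF_C = 14
ES_D = 0; EF_D = 13
ES_E = max(EF_C=14, EF_D=13) = 14; EF_E = 14+13 = 27
ES_F = 5; EF_F = 5+14 = 19
ES_G = max(EF_C=14, EF_F=19) = 19; EF_G = 19+9 = 28
ES_H = max(EF_A=3, EF_D=13, EF_E=27, EF_G=28) = 28; EF_H = 28+5 = 33
Expected project duration μ = 33 days. Critical path: B → F → G → H.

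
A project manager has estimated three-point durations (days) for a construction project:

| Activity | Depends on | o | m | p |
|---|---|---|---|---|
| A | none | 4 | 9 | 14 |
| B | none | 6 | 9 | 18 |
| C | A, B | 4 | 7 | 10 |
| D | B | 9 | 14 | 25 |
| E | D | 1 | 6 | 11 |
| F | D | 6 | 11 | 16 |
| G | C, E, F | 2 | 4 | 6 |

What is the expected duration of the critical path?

te_A = (4 + 4·9 + 14)/6 = 54/6 = 9
te_B = (6 + 4·9 + 18)/6 = 60/6 = 10
te_C = (4 + 4·7 + 10)/6 = 42/6 = 7
te_D = (9 + 4·14 + 25)/6 = 90/6 = 15
te_E = (1 + 4·6 + 11)/6 = 36/6 = 6
te_F = (6 + 4·11 + 16)/6 = 66/6 = 11
te_G = (2 + 4·4 + 6)/6 = 24/6 = 4

Forward pass:
ES_A = 0; EF_A = 9
ES_B = 0; EF_B = 10
ES_C = max(EF_A=9, EF_B=10) = 10; EF_C = 10+7 = 17
ES_D = 10; EF_D = 10+15 = 25
ES_E = 25; EF_E = 25+6 = 31
ES_F = 25; EF_F = 25+11 = 36
ES_G = max(EF_C=17, EF_E=31, EF_F=36) = 36; EF_G = 36+4 = 40
Expected project duration μ = 40 days. Critical path: B → D → F → G.

40 days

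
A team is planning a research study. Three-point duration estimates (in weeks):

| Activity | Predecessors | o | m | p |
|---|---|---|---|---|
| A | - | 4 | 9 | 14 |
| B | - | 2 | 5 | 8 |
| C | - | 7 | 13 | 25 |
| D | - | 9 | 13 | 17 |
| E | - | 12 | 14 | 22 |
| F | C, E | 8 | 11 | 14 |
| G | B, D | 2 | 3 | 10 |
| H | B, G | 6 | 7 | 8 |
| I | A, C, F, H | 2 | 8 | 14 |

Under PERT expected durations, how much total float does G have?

2 weeks

te_A = (4 + 4·9 + 14)/6 = 54/6 = 9
te_B = (2 + 4·5 + 8)/6 = 30/6 = 5
te_C = (7 + 4·13 + 25)/6 = 84/6 = 14
te_D = (9 + 4·13 + 17)/6 = 78/6 = 13
te_E = (12 + 4·14 + 22)/6 = 90/6 = 15
te_F = (8 + 4·11 + 14)/6 = 66/6 = 11
te_G = (2 + 4·3 + 10)/6 = 24/6 = 4
te_H = (6 + 4·7 + 8)/6 = 42/6 = 7
te_I = (2 + 4·8 + 14)/6 = 48/6 = 8

Forward pass:
ES_A = 0; EF_A = 9
ES_B = 0; EF_B = 5
ES_C = 0; EF_C = 14
ES_D = 0; EF_D = 13
ES_E = 0; EF_E = 15
ES_F = max(EF_C=14, EF_E=15) = 15; EF_F = 15+11 = 26
ES_G = max(EF_B=5, EF_D=13) = 13; EF_G = 13+4 = 17
ES_H = max(EF_B=5, EF_G=17) = 17; EF_H = 17+7 = 24
ES_I = max(EF_A=9, EF_C=14, EF_F=26, EF_H=24) = 26; EF_I = 26+8 = 34
Expected project duration μ = 34 weeks. Critical path: E → F → I.

Backward pass:
LF_I = 34; LS_I = 34−8 = 26
LF_H = LS_I = 26; LS_H = 26−7 = 19
LF_G = LS_H = 19; LS_G = 19−4 = 15
LF_F = LS_I = 26; LS_F = 26−11 = 15
LF_E = LS_F = 15; LS_E = 15−15 = 0
LF_D = LS_G = 15; LS_D = 15−13 = 2
LF_C = min(LS_F=15, LS_I=26) = 15; LS_C = 15−14 = 1
LF_B = min(LS_G=15, LS_H=19) = 15; LS_B = 15−5 = 10
LF_A = LS_I = 26; LS_A = 26−9 = 17
Slack_G = LS_G − ES_G = 15 − 13 = 2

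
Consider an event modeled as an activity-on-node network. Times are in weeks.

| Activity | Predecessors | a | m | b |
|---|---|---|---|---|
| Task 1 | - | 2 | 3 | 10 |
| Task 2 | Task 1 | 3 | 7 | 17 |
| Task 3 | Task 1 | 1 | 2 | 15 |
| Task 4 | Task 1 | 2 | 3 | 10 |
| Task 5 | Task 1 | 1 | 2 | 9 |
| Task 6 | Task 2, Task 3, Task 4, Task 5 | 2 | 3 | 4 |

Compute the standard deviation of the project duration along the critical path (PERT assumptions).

te_Task 1 = (2 + 4·3 + 10)/6 = 24/6 = 4; σ²_Task 1 = ((10−2)/6)² = 1.778
te_Task 2 = (3 + 4·7 + 17)/6 = 48/6 = 8; σ²_Task 2 = ((17−3)/6)² = 5.444
te_Task 3 = (1 + 4·2 + 15)/6 = 24/6 = 4; σ²_Task 3 = ((15−1)/6)² = 5.444
te_Task 4 = (2 + 4·3 + 10)/6 = 24/6 = 4; σ²_Task 4 = ((10−2)/6)² = 1.778
te_Task 5 = (1 + 4·2 + 9)/6 = 18/6 = 3; σ²_Task 5 = ((9−1)/6)² = 1.778
te_Task 6 = (2 + 4·3 + 4)/6 = 18/6 = 3; σ²_Task 6 = ((4−2)/6)² = 0.111

Forward pass:
ES_Task 1 = 0; EF_Task 1 = 4
ES_Task 2 = 4; EF_Task 2 = 4+8 = 12
ES_Task 3 = 4; EF_Task 3 = 4+4 = 8
ES_Task 4 = 4; EF_Task 4 = 4+4 = 8
ES_Task 5 = 4; EF_Task 5 = 4+3 = 7
ES_Task 6 = max(EF_Task 2=12, EF_Task 3=8, EF_Task 4=8, EF_Task 5=7) = 12; EF_Task 6 = 12+3 = 15
Expected project duration μ = 15 weeks. Critical path: Task 1 → Task 2 → Task 6.

Variance along critical path = 1.778 + 5.444 + 0.111 = 7.333
σ = √7.333 = 2.708 weeks

2.71 weeks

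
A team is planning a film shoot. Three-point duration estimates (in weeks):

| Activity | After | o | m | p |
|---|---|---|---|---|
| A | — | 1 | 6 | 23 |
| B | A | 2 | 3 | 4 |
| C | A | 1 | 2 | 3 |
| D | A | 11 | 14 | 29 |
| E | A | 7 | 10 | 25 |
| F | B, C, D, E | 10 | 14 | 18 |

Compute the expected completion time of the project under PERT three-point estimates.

te_A = (1 + 4·6 + 23)/6 = 48/6 = 8
te_B = (2 + 4·3 + 4)/6 = 18/6 = 3
te_C = (1 + 4·2 + 3)/6 = 12/6 = 2
te_D = (11 + 4·14 + 29)/6 = 96/6 = 16
te_E = (7 + 4·10 + 25)/6 = 72/6 = 12
te_F = (10 + 4·14 + 18)/6 = 84/6 = 14

Forward pass:
ES_A = 0; EF_A = 8
ES_B = 8; EF_B = 8+3 = 11
ES_C = 8; EF_C = 8+2 = 10
ES_D = 8; EF_D = 8+16 = 24
ES_E = 8; EF_E = 8+12 = 20
ES_F = max(EF_B=11, EF_C=10, EF_D=24, EF_E=20) = 24; EF_F = 24+14 = 38
Expected project duration μ = 38 weeks. Critical path: A → D → F.

38 weeks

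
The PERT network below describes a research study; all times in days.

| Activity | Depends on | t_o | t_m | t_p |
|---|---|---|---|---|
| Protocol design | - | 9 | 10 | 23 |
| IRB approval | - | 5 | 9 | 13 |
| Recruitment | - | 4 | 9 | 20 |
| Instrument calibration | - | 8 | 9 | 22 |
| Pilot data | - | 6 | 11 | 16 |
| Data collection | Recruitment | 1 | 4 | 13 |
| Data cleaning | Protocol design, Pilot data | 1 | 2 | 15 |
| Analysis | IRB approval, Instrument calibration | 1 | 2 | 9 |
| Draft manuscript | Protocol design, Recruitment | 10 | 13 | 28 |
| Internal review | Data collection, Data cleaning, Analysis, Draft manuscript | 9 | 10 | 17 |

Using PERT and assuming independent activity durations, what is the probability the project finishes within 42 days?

0.840

te_Protocol design = (9 + 4·10 + 23)/6 = 72/6 = 12; σ²_Protocol design = ((23−9)/6)² = 5.444
te_IRB approval = (5 + 4·9 + 13)/6 = 54/6 = 9; σ²_IRB approval = ((13−5)/6)² = 1.778
te_Recruitment = (4 + 4·9 + 20)/6 = 60/6 = 10; σ²_Recruitment = ((20−4)/6)² = 7.111
te_Instrument calibration = (8 + 4·9 + 22)/6 = 66/6 = 11; σ²_Instrument calibration = ((22−8)/6)² = 5.444
te_Pilot data = (6 + 4·11 + 16)/6 = 66/6 = 11; σ²_Pilot data = ((16−6)/6)² = 2.778
te_Data collection = (1 + 4·4 + 13)/6 = 30/6 = 5; σ²_Data collection = ((13−1)/6)² = 4.000
te_Data cleaning = (1 + 4·2 + 15)/6 = 24/6 = 4; σ²_Data cleaning = ((15−1)/6)² = 5.444
te_Analysis = (1 + 4·2 + 9)/6 = 18/6 = 3; σ²_Analysis = ((9−1)/6)² = 1.778
te_Draft manuscript = (10 + 4·13 + 28)/6 = 90/6 = 15; σ²_Draft manuscript = ((28−10)/6)² = 9.000
te_Internal review = (9 + 4·10 + 17)/6 = 66/6 = 11; σ²_Internal review = ((17−9)/6)² = 1.778

Forward pass:
ES_Protocol design = 0; EF_Protocol design = 12
ES_IRB approval = 0; EF_IRB approval = 9
ES_Recruitment = 0; EF_Recruitment = 10
ES_Instrument calibration = 0; EF_Instrument calibration = 11
ES_Pilot data = 0; EF_Pilot data = 11
ES_Data collection = 10; EF_Data collection = 10+5 = 15
ES_Data cleaning = max(EF_Protocol design=12, EF_Pilot data=11) = 12; EF_Data cleaning = 12+4 = 16
ES_Analysis = max(EF_IRB approval=9, EF_Instrument calibration=11) = 11; EF_Analysis = 11+3 = 14
ES_Draft manuscript = max(EF_Protocol design=12, EF_Recruitment=10) = 12; EF_Draft manuscript = 12+15 = 27
ES_Internal review = max(EF_Data collection=15, EF_Data cleaning=16, EF_Analysis=14, EF_Draft manuscript=27) = 27; EF_Internal review = 27+11 = 38
Expected project duration μ = 38 days. Critical path: Protocol design → Draft manuscript → Internal review.

Variance along critical path = 5.444 + 9.000 + 1.778 = 16.222; σ = √16.222 = 4.028 days.
Z = (42 − 38) / 4.028 = 0.993
P(T ≤ 42) = Φ(0.993) ≈ 0.840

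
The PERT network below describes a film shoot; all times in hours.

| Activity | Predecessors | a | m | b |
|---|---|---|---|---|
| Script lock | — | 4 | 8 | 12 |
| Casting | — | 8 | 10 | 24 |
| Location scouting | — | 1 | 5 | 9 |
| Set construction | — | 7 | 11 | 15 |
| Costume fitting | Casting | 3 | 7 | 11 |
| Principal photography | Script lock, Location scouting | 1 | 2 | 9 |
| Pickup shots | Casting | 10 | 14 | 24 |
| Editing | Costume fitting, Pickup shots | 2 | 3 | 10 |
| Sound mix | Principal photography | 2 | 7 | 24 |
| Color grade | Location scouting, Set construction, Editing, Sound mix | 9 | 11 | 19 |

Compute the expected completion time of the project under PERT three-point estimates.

43 hours

te_Script lock = (4 + 4·8 + 12)/6 = 48/6 = 8
te_Casting = (8 + 4·10 + 24)/6 = 72/6 = 12
te_Location scouting = (1 + 4·5 + 9)/6 = 30/6 = 5
te_Set construction = (7 + 4·11 + 15)/6 = 66/6 = 11
te_Costume fitting = (3 + 4·7 + 11)/6 = 42/6 = 7
te_Principal photography = (1 + 4·2 + 9)/6 = 18/6 = 3
te_Pickup shots = (10 + 4·14 + 24)/6 = 90/6 = 15
te_Editing = (2 + 4·3 + 10)/6 = 24/6 = 4
te_Sound mix = (2 + 4·7 + 24)/6 = 54/6 = 9
te_Color grade = (9 + 4·11 + 19)/6 = 72/6 = 12

Forward pass:
ES_Script lock = 0; EF_Script lock = 8
ES_Casting = 0; EF_Casting = 12
ES_Location scouting = 0; EF_Location scouting = 5
ES_Set construction = 0; EF_Set construction = 11
ES_Costume fitting = 12; EF_Costume fitting = 12+7 = 19
ES_Principal photography = max(EF_Script lock=8, EF_Location scouting=5) = 8; EF_Principal photography = 8+3 = 11
ES_Pickup shots = 12; EF_Pickup shots = 12+15 = 27
ES_Editing = max(EF_Costume fitting=19, EF_Pickup shots=27) = 27; EF_Editing = 27+4 = 31
ES_Sound mix = 11; EF_Sound mix = 11+9 = 20
ES_Color grade = max(EF_Location scouting=5, EF_Set construction=11, EF_Editing=31, EF_Sound mix=20) = 31; EF_Color grade = 31+12 = 43
Expected project duration μ = 43 hours. Critical path: Casting → Pickup shots → Editing → Color grade.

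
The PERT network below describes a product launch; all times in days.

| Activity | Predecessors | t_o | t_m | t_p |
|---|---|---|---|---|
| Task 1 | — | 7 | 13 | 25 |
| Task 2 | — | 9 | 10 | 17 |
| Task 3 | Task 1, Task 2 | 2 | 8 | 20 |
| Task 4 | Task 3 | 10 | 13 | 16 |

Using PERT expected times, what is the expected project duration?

36 days

te_Task 1 = (7 + 4·13 + 25)/6 = 84/6 = 14
te_Task 2 = (9 + 4·10 + 17)/6 = 66/6 = 11
te_Task 3 = (2 + 4·8 + 20)/6 = 54/6 = 9
te_Task 4 = (10 + 4·13 + 16)/6 = 78/6 = 13

Forward pass:
ES_Task 1 = 0; EF_Task 1 = 14
ES_Task 2 = 0; EF_Task 2 = 11
ES_Task 3 = max(EF_Task 1=14, EF_Task 2=11) = 14; EF_Task 3 = 14+9 = 23
ES_Task 4 = 23; EF_Task 4 = 23+13 = 36
Expected project duration μ = 36 days. Critical path: Task 1 → Task 3 → Task 4.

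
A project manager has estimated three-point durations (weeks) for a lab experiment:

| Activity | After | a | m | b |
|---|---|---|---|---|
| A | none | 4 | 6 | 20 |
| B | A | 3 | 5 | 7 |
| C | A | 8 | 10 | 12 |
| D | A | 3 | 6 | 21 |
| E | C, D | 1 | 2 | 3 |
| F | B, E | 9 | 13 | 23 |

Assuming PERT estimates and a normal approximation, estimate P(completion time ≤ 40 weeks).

0.951

te_A = (4 + 4·6 + 20)/6 = 48/6 = 8; σ²_A = ((20−4)/6)² = 7.111
te_B = (3 + 4·5 + 7)/6 = 30/6 = 5; σ²_B = ((7−3)/6)² = 0.444
te_C = (8 + 4·10 + 12)/6 = 60/6 = 10; σ²_C = ((12−8)/6)² = 0.444
te_D = (3 + 4·6 + 21)/6 = 48/6 = 8; σ²_D = ((21−3)/6)² = 9.000
te_E = (1 + 4·2 + 3)/6 = 12/6 = 2; σ²_E = ((3−1)/6)² = 0.111
te_F = (9 + 4·13 + 23)/6 = 84/6 = 14; σ²_F = ((23−9)/6)² = 5.444

Forward pass:
ES_A = 0; EF_A = 8
ES_B = 8; EF_B = 8+5 = 13
ES_C = 8; EF_C = 8+10 = 18
ES_D = 8; EF_D = 8+8 = 16
ES_E = max(EF_C=18, EF_D=16) = 18; EF_E = 18+2 = 20
ES_F = max(EF_B=13, EF_E=20) = 20; EF_F = 20+14 = 34
Expected project duration μ = 34 weeks. Critical path: A → C → E → F.

Variance along critical path = 7.111 + 0.444 + 0.111 + 5.444 = 13.111; σ = √13.111 = 3.621 weeks.
Z = (40 − 34) / 3.621 = 1.657
P(T ≤ 40) = Φ(1.657) ≈ 0.951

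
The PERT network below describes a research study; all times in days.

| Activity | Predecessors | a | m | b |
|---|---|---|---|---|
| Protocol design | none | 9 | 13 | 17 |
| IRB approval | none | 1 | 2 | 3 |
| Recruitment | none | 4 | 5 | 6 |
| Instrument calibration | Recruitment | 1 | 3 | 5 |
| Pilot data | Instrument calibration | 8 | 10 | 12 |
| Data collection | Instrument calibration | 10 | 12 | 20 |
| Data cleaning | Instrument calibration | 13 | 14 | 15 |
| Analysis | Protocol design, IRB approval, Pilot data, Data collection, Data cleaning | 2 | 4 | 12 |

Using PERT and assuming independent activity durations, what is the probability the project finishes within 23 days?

te_Protocol design = (9 + 4·13 + 17)/6 = 78/6 = 13; σ²_Protocol design = ((17−9)/6)² = 1.778
te_IRB approval = (1 + 4·2 + 3)/6 = 12/6 = 2; σ²_IRB approval = ((3−1)/6)² = 0.111
te_Recruitment = (4 + 4·5 + 6)/6 = 30/6 = 5; σ²_Recruitment = ((6−4)/6)² = 0.111
te_Instrument calibration = (1 + 4·3 + 5)/6 = 18/6 = 3; σ²_Instrument calibration = ((5−1)/6)² = 0.444
te_Pilot data = (8 + 4·10 + 12)/6 = 60/6 = 10; σ²_Pilot data = ((12−8)/6)² = 0.444
te_Data collection = (10 + 4·12 + 20)/6 = 78/6 = 13; σ²_Data collection = ((20−10)/6)² = 2.778
te_Data cleaning = (13 + 4·14 + 15)/6 = 84/6 = 14; σ²_Data cleaning = ((15−13)/6)² = 0.111
te_Analysis = (2 + 4·4 + 12)/6 = 30/6 = 5; σ²_Analysis = ((12−2)/6)² = 2.778

Forward pass:
ES_Protocol design = 0; EF_Protocol design = 13
ES_IRB approval = 0; EF_IRB approval = 2
ES_Recruitment = 0; EF_Recruitment = 5
ES_Instrument calibration = 5; EF_Instrument calibration = 5+3 = 8
ES_Pilot data = 8; EF_Pilot data = 8+10 = 18
ES_Data collection = 8; EF_Data collection = 8+13 = 21
ES_Data cleaning = 8; EF_Data cleaning = 8+14 = 22
ES_Analysis = max(EF_Protocol design=13, EF_IRB approval=2, EF_Pilot data=18, EF_Data collection=21, EF_Data cleaning=22) = 22; EF_Analysis = 22+5 = 27
Expected project duration μ = 27 days. Critical path: Recruitment → Instrument calibration → Data cleaning → Analysis.

Variance along critical path = 0.111 + 0.444 + 0.111 + 2.778 = 3.444; σ = √3.444 = 1.856 days.
Z = (23 − 27) / 1.856 = -2.155
P(T ≤ 23) = Φ(-2.155) ≈ 0.016

0.016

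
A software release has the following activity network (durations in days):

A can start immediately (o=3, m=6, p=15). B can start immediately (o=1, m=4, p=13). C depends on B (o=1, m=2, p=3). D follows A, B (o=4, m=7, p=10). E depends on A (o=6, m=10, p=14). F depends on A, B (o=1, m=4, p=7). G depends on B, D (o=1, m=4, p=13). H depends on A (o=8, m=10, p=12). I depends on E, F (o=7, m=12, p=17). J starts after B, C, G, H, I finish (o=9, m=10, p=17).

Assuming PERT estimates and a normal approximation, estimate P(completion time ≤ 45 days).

0.940

te_A = (3 + 4·6 + 15)/6 = 42/6 = 7; σ²_A = ((15−3)/6)² = 4.000
te_B = (1 + 4·4 + 13)/6 = 30/6 = 5; σ²_B = ((13−1)/6)² = 4.000
te_C = (1 + 4·2 + 3)/6 = 12/6 = 2; σ²_C = ((3−1)/6)² = 0.111
te_D = (4 + 4·7 + 10)/6 = 42/6 = 7; σ²_D = ((10−4)/6)² = 1.000
te_E = (6 + 4·10 + 14)/6 = 60/6 = 10; σ²_E = ((14−6)/6)² = 1.778
te_F = (1 + 4·4 + 7)/6 = 24/6 = 4; σ²_F = ((7−1)/6)² = 1.000
te_G = (1 + 4·4 + 13)/6 = 30/6 = 5; σ²_G = ((13−1)/6)² = 4.000
te_H = (8 + 4·10 + 12)/6 = 60/6 = 10; σ²_H = ((12−8)/6)² = 0.444
te_I = (7 + 4·12 + 17)/6 = 72/6 = 12; σ²_I = ((17−7)/6)² = 2.778
te_J = (9 + 4·10 + 17)/6 = 66/6 = 11; σ²_J = ((17−9)/6)² = 1.778

Forward pass:
ES_A = 0; EF_A = 7
ES_B = 0; EF_B = 5
ES_C = 5; EF_C = 5+2 = 7
ES_D = max(EF_A=7, EF_B=5) = 7; EF_D = 7+7 = 14
ES_E = 7; EF_E = 7+10 = 17
ES_F = max(EF_A=7, EF_B=5) = 7; EF_F = 7+4 = 11
ES_G = max(EF_B=5, EF_D=14) = 14; EF_G = 14+5 = 19
ES_H = 7; EF_H = 7+10 = 17
ES_I = max(EF_E=17, EF_F=11) = 17; EF_I = 17+12 = 29
ES_J = max(EF_B=5, EF_C=7, EF_G=19, EF_H=17, EF_I=29) = 29; EF_J = 29+11 = 40
Expected project duration μ = 40 days. Critical path: A → E → I → J.

Variance along critical path = 4.000 + 1.778 + 2.778 + 1.778 = 10.333; σ = √10.333 = 3.215 days.
Z = (45 − 40) / 3.215 = 1.555
P(T ≤ 45) = Φ(1.555) ≈ 0.940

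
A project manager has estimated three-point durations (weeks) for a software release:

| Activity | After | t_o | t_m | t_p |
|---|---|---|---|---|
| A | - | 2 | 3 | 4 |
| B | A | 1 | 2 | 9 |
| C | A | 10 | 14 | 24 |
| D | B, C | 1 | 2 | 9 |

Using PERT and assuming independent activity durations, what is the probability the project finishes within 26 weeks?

te_A = (2 + 4·3 + 4)/6 = 18/6 = 3; σ²_A = ((4−2)/6)² = 0.111
te_B = (1 + 4·2 + 9)/6 = 18/6 = 3; σ²_B = ((9−1)/6)² = 1.778
te_C = (10 + 4·14 + 24)/6 = 90/6 = 15; σ²_C = ((24−10)/6)² = 5.444
te_D = (1 + 4·2 + 9)/6 = 18/6 = 3; σ²_D = ((9−1)/6)² = 1.778

Forward pass:
ES_A = 0; EF_A = 3
ES_B = 3; EF_B = 3+3 = 6
ES_C = 3; EF_C = 3+15 = 18
ES_D = max(EF_B=6, EF_C=18) = 18; EF_D = 18+3 = 21
Expected project duration μ = 21 weeks. Critical path: A → C → D.

Variance along critical path = 0.111 + 5.444 + 1.778 = 7.333; σ = √7.333 = 2.708 weeks.
Z = (26 − 21) / 2.708 = 1.846
P(T ≤ 26) = Φ(1.846) ≈ 0.968

0.968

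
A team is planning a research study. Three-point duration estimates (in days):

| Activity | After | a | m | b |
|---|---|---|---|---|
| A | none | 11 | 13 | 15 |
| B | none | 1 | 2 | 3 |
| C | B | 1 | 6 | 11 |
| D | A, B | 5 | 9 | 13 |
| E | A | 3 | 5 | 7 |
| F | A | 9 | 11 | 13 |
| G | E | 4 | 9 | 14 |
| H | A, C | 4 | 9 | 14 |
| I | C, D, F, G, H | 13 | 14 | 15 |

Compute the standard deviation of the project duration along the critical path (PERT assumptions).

1.94 days

te_A = (11 + 4·13 + 15)/6 = 78/6 = 13; σ²_A = ((15−11)/6)² = 0.444
te_B = (1 + 4·2 + 3)/6 = 12/6 = 2; σ²_B = ((3−1)/6)² = 0.111
te_C = (1 + 4·6 + 11)/6 = 36/6 = 6; σ²_C = ((11−1)/6)² = 2.778
te_D = (5 + 4·9 + 13)/6 = 54/6 = 9; σ²_D = ((13−5)/6)² = 1.778
te_E = (3 + 4·5 + 7)/6 = 30/6 = 5; σ²_E = ((7−3)/6)² = 0.444
te_F = (9 + 4·11 + 13)/6 = 66/6 = 11; σ²_F = ((13−9)/6)² = 0.444
te_G = (4 + 4·9 + 14)/6 = 54/6 = 9; σ²_G = ((14−4)/6)² = 2.778
te_H = (4 + 4·9 + 14)/6 = 54/6 = 9; σ²_H = ((14−4)/6)² = 2.778
te_I = (13 + 4·14 + 15)/6 = 84/6 = 14; σ²_I = ((15−13)/6)² = 0.111

Forward pass:
ES_A = 0; EF_A = 13
ES_B = 0; EF_B = 2
ES_C = 2; EF_C = 2+6 = 8
ES_D = max(EF_A=13, EF_B=2) = 13; EF_D = 13+9 = 22
ES_E = 13; EF_E = 13+5 = 18
ES_F = 13; EF_F = 13+11 = 24
ES_G = 18; EF_G = 18+9 = 27
ES_H = max(EF_A=13, EF_C=8) = 13; EF_H = 13+9 = 22
ES_I = max(EF_C=8, EF_D=22, EF_F=24, EF_G=27, EF_H=22) = 27; EF_I = 27+14 = 41
Expected project duration μ = 41 days. Critical path: A → E → G → I.

Variance along critical path = 0.444 + 0.444 + 2.778 + 0.111 = 3.778
σ = √3.778 = 1.944 days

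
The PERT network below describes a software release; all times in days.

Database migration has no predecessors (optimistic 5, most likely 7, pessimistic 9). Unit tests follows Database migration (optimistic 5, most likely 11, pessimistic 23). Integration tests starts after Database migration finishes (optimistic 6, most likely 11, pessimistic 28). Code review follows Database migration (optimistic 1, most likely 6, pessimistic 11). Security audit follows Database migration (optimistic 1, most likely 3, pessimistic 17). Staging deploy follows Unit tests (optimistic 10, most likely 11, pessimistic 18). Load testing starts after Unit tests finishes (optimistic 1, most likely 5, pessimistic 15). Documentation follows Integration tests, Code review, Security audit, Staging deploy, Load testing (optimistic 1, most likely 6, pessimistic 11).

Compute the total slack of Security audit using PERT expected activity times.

te_Database migration = (5 + 4·7 + 9)/6 = 42/6 = 7
te_Unit tests = (5 + 4·11 + 23)/6 = 72/6 = 12
te_Integration tests = (6 + 4·11 + 28)/6 = 78/6 = 13
te_Code review = (1 + 4·6 + 11)/6 = 36/6 = 6
te_Security audit = (1 + 4·3 + 17)/6 = 30/6 = 5
te_Staging deploy = (10 + 4·11 + 18)/6 = 72/6 = 12
te_Load testing = (1 + 4·5 + 15)/6 = 36/6 = 6
te_Documentation = (1 + 4·6 + 11)/6 = 36/6 = 6

Forward pass:
ES_Database migration = 0; EF_Database migration = 7
ES_Unit tests = 7; EF_Unit tests = 7+12 = 19
ES_Integration tests = 7; EF_Integration tests = 7+13 = 20
ES_Code review = 7; EF_Code review = 7+6 = 13
ES_Security audit = 7; EF_Security audit = 7+5 = 12
ES_Staging deploy = 19; EF_Staging deploy = 19+12 = 31
ES_Load testing = 19; EF_Load testing = 19+6 = 25
ES_Documentation = max(EF_Integration tests=20, EF_Code review=13, EF_Security audit=12, EF_Staging deploy=31, EF_Load testing=25) = 31; EF_Documentation = 31+6 = 37
Expected project duration μ = 37 days. Critical path: Database migration → Unit tests → Staging deploy → Documentation.

Backward pass:
LF_Documentation = 37; LS_Documentation = 37−6 = 31
LF_Load testing = LS_Documentation = 31; LS_Load testing = 31−6 = 25
LF_Staging deploy = LS_Documentation = 31; LS_Staging deploy = 31−12 = 19
LF_Security audit = LS_Documentation = 31; LS_Security audit = 31−5 = 26
LF_Code review = LS_Documentation = 31; LS_Code review = 31−6 = 25
LF_Integration tests = LS_Documentation = 31; LS_Integration tests = 31−13 = 18
LF_Unit tests = min(LS_Staging deploy=19, LS_Load testing=25) = 19; LS_Unit tests = 19−12 = 7
LF_Database migration = min(LS_Unit tests=7, LS_Integration tests=18, LS_Code review=25, LS_Security audit=26) = 7; LS_Database migration = 7−7 = 0
Slack_Security audit = LS_Security audit − ES_Security audit = 26 − 7 = 19

19 days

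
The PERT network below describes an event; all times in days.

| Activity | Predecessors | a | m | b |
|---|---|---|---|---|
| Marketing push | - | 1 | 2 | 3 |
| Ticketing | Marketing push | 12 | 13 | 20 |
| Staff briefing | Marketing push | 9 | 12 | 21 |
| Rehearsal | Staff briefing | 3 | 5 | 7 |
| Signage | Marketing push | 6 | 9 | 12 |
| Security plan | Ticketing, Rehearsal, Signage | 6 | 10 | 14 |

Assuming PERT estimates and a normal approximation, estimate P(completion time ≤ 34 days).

0.944

te_Marketing push = (1 + 4·2 + 3)/6 = 12/6 = 2; σ²_Marketing push = ((3−1)/6)² = 0.111
te_Ticketing = (12 + 4·13 + 20)/6 = 84/6 = 14; σ²_Ticketing = ((20−12)/6)² = 1.778
te_Staff briefing = (9 + 4·12 + 21)/6 = 78/6 = 13; σ²_Staff briefing = ((21−9)/6)² = 4.000
te_Rehearsal = (3 + 4·5 + 7)/6 = 30/6 = 5; σ²_Rehearsal = ((7−3)/6)² = 0.444
te_Signage = (6 + 4·9 + 12)/6 = 54/6 = 9; σ²_Signage = ((12−6)/6)² = 1.000
te_Security plan = (6 + 4·10 + 14)/6 = 60/6 = 10; σ²_Security plan = ((14−6)/6)² = 1.778

Forward pass:
ES_Marketing push = 0; EF_Marketing push = 2
ES_Ticketing = 2; EF_Ticketing = 2+14 = 16
ES_Staff briefing = 2; EF_Staff briefing = 2+13 = 15
ES_Rehearsal = 15; EF_Rehearsal = 15+5 = 20
ES_Signage = 2; EF_Signage = 2+9 = 11
ES_Security plan = max(EF_Ticketing=16, EF_Rehearsal=20, EF_Signage=11) = 20; EF_Security plan = 20+10 = 30
Expected project duration μ = 30 days. Critical path: Marketing push → Staff briefing → Rehearsal → Security plan.

Variance along critical path = 0.111 + 4.000 + 0.444 + 1.778 = 6.333; σ = √6.333 = 2.517 days.
Z = (34 − 30) / 2.517 = 1.589
P(T ≤ 34) = Φ(1.589) ≈ 0.944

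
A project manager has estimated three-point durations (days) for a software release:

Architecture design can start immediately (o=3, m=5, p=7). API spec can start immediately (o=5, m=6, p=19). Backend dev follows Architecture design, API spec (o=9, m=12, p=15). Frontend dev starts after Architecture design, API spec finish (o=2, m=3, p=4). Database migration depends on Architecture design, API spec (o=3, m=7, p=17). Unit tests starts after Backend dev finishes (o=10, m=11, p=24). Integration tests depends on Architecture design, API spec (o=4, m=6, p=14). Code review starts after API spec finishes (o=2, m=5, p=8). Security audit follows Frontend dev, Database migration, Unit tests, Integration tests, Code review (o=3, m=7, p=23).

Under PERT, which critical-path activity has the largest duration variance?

Security audit

te_Architecture design = (3 + 4·5 + 7)/6 = 30/6 = 5; σ²_Architecture design = ((7−3)/6)² = 0.444
te_API spec = (5 + 4·6 + 19)/6 = 48/6 = 8; σ²_API spec = ((19−5)/6)² = 5.444
te_Backend dev = (9 + 4·12 + 15)/6 = 72/6 = 12; σ²_Backend dev = ((15−9)/6)² = 1.000
te_Frontend dev = (2 + 4·3 + 4)/6 = 18/6 = 3; σ²_Frontend dev = ((4−2)/6)² = 0.111
te_Database migration = (3 + 4·7 + 17)/6 = 48/6 = 8; σ²_Database migration = ((17−3)/6)² = 5.444
te_Unit tests = (10 + 4·11 + 24)/6 = 78/6 = 13; σ²_Unit tests = ((24−10)/6)² = 5.444
te_Integration tests = (4 + 4·6 + 14)/6 = 42/6 = 7; σ²_Integration tests = ((14−4)/6)² = 2.778
te_Code review = (2 + 4·5 + 8)/6 = 30/6 = 5; σ²_Code review = ((8−2)/6)² = 1.000
te_Security audit = (3 + 4·7 + 23)/6 = 54/6 = 9; σ²_Security audit = ((23−3)/6)² = 11.111

Forward pass:
ES_Architecture design = 0; EF_Architecture design = 5
ES_API spec = 0; EF_API spec = 8
ES_Backend dev = max(EF_Architecture design=5, EF_API spec=8) = 8; EF_Backend dev = 8+12 = 20
ES_Frontend dev = max(EF_Architecture design=5, EF_API spec=8) = 8; EF_Frontend dev = 8+3 = 11
ES_Database migration = max(EF_Architecture design=5, EF_API spec=8) = 8; EF_Database migration = 8+8 = 16
ES_Unit tests = 20; EF_Unit tests = 20+13 = 33
ES_Integration tests = max(EF_Architecture design=5, EF_API spec=8) = 8; EF_Integration tests = 8+7 = 15
ES_Code review = 8; EF_Code review = 8+5 = 13
ES_Security audit = max(EF_Frontend dev=11, EF_Database migration=16, EF_Unit tests=33, EF_Integration tests=15, EF_Code review=13) = 33; EF_Security audit = 33+9 = 42
Expected project duration μ = 42 days. Critical path: API spec → Backend dev → Unit tests → Security audit.

Variances on critical path: σ²_API spec=5.444, σ²_Backend dev=1.000, σ²_Unit tests=5.444, σ²_Security audit=11.111.
Largest is σ²_Security audit = 11.111.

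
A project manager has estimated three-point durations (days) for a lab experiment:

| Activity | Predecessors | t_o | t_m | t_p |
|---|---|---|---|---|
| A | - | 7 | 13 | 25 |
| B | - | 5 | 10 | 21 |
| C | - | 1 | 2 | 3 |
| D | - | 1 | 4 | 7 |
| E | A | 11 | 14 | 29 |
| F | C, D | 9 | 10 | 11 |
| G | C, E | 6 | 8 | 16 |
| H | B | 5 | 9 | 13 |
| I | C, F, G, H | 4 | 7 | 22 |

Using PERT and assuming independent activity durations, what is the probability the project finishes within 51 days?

te_A = (7 + 4·13 + 25)/6 = 84/6 = 14; σ²_A = ((25−7)/6)² = 9.000
te_B = (5 + 4·10 + 21)/6 = 66/6 = 11; σ²_B = ((21−5)/6)² = 7.111
te_C = (1 + 4·2 + 3)/6 = 12/6 = 2; σ²_C = ((3−1)/6)² = 0.111
te_D = (1 + 4·4 + 7)/6 = 24/6 = 4; σ²_D = ((7−1)/6)² = 1.000
te_E = (11 + 4·14 + 29)/6 = 96/6 = 16; σ²_E = ((29−11)/6)² = 9.000
te_F = (9 + 4·10 + 11)/6 = 60/6 = 10; σ²_F = ((11−9)/6)² = 0.111
te_G = (6 + 4·8 + 16)/6 = 54/6 = 9; σ²_G = ((16−6)/6)² = 2.778
te_H = (5 + 4·9 + 13)/6 = 54/6 = 9; σ²_H = ((13−5)/6)² = 1.778
te_I = (4 + 4·7 + 22)/6 = 54/6 = 9; σ²_I = ((22−4)/6)² = 9.000

Forward pass:
ES_A = 0; EF_A = 14
ES_B = 0; EF_B = 11
ES_C = 0; EF_C = 2
ES_D = 0; EF_D = 4
ES_E = 14; EF_E = 14+16 = 30
ES_F = max(EF_C=2, EF_D=4) = 4; EF_F = 4+10 = 14
ES_G = max(EF_C=2, EF_E=30) = 30; EF_G = 30+9 = 39
ES_H = 11; EF_H = 11+9 = 20
ES_I = max(EF_C=2, EF_F=14, EF_G=39, EF_H=20) = 39; EF_I = 39+9 = 48
Expected project duration μ = 48 days. Critical path: A → E → G → I.

Variance along critical path = 9.000 + 9.000 + 2.778 + 9.000 = 29.778; σ = √29.778 = 5.457 days.
Z = (51 − 48) / 5.457 = 0.550
P(T ≤ 51) = Φ(0.550) ≈ 0.709

0.709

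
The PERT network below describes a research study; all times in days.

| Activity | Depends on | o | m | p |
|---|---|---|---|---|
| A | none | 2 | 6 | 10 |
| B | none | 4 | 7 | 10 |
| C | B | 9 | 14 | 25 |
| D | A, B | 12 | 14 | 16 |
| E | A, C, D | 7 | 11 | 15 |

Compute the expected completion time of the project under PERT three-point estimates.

33 days

te_A = (2 + 4·6 + 10)/6 = 36/6 = 6
te_B = (4 + 4·7 + 10)/6 = 42/6 = 7
te_C = (9 + 4·14 + 25)/6 = 90/6 = 15
te_D = (12 + 4·14 + 16)/6 = 84/6 = 14
te_E = (7 + 4·11 + 15)/6 = 66/6 = 11

Forward pass:
ES_A = 0; EF_A = 6
ES_B = 0; EF_B = 7
ES_C = 7; EF_C = 7+15 = 22
ES_D = max(EF_A=6, EF_B=7) = 7; EF_D = 7+14 = 21
ES_E = max(EF_A=6, EF_C=22, EF_D=21) = 22; EF_E = 22+11 = 33
Expected project duration μ = 33 days. Critical path: B → C → E.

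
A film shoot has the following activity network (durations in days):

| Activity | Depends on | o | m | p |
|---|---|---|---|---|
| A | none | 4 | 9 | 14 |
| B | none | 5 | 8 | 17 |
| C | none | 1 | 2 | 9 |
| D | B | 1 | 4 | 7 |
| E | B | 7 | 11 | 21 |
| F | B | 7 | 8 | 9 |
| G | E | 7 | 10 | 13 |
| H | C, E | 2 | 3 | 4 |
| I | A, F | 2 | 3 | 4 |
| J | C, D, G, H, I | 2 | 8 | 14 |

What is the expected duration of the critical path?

39 days

te_A = (4 + 4·9 + 14)/6 = 54/6 = 9
te_B = (5 + 4·8 + 17)/6 = 54/6 = 9
te_C = (1 + 4·2 + 9)/6 = 18/6 = 3
te_D = (1 + 4·4 + 7)/6 = 24/6 = 4
te_E = (7 + 4·11 + 21)/6 = 72/6 = 12
te_F = (7 + 4·8 + 9)/6 = 48/6 = 8
te_G = (7 + 4·10 + 13)/6 = 60/6 = 10
te_H = (2 + 4·3 + 4)/6 = 18/6 = 3
te_I = (2 + 4·3 + 4)/6 = 18/6 = 3
te_J = (2 + 4·8 + 14)/6 = 48/6 = 8

Forward pass:
ES_A = 0; EF_A = 9
ES_B = 0; EF_B = 9
ES_C = 0; EF_C = 3
ES_D = 9; EF_D = 9+4 = 13
ES_E = 9; EF_E = 9+12 = 21
ES_F = 9; EF_F = 9+8 = 17
ES_G = 21; EF_G = 21+10 = 31
ES_H = max(EF_C=3, EF_E=21) = 21; EF_H = 21+3 = 24
ES_I = max(EF_A=9, EF_F=17) = 17; EF_I = 17+3 = 20
ES_J = max(EF_C=3, EF_D=13, EF_G=31, EF_H=24, EF_I=20) = 31; EF_J = 31+8 = 39
Expected project duration μ = 39 days. Critical path: B → E → G → J.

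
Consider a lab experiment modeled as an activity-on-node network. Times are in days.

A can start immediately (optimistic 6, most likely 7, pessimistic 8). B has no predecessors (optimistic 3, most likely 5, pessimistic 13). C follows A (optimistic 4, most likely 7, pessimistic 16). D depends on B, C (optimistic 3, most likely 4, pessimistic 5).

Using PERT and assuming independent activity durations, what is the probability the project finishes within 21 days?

te_A = (6 + 4·7 + 8)/6 = 42/6 = 7; σ²_A = ((8−6)/6)² = 0.111
te_B = (3 + 4·5 + 13)/6 = 36/6 = 6; σ²_B = ((13−3)/6)² = 2.778
te_C = (4 + 4·7 + 16)/6 = 48/6 = 8; σ²_C = ((16−4)/6)² = 4.000
te_D = (3 + 4·4 + 5)/6 = 24/6 = 4; σ²_D = ((5−3)/6)² = 0.111

Forward pass:
ES_A = 0; EF_A = 7
ES_B = 0; EF_B = 6
ES_C = 7; EF_C = 7+8 = 15
ES_D = max(EF_B=6, EF_C=15) = 15; EF_D = 15+4 = 19
Expected project duration μ = 19 days. Critical path: A → C → D.

Variance along critical path = 0.111 + 4.000 + 0.111 = 4.222; σ = √4.222 = 2.055 days.
Z = (21 − 19) / 2.055 = 0.973
P(T ≤ 21) = Φ(0.973) ≈ 0.835

0.835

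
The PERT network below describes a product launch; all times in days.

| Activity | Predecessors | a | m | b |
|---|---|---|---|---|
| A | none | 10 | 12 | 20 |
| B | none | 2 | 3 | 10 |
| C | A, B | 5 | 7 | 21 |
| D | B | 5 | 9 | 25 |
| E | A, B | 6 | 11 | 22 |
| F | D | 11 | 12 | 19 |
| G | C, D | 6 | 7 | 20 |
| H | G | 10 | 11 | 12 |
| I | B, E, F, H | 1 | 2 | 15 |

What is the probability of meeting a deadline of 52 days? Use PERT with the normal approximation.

te_A = (10 + 4·12 + 20)/6 = 78/6 = 13; σ²_A = ((20−10)/6)² = 2.778
te_B = (2 + 4·3 + 10)/6 = 24/6 = 4; σ²_B = ((10−2)/6)² = 1.778
te_C = (5 + 4·7 + 21)/6 = 54/6 = 9; σ²_C = ((21−5)/6)² = 7.111
te_D = (5 + 4·9 + 25)/6 = 66/6 = 11; σ²_D = ((25−5)/6)² = 11.111
te_E = (6 + 4·11 + 22)/6 = 72/6 = 12; σ²_E = ((22−6)/6)² = 7.111
te_F = (11 + 4·12 + 19)/6 = 78/6 = 13; σ²_F = ((19−11)/6)² = 1.778
te_G = (6 + 4·7 + 20)/6 = 54/6 = 9; σ²_G = ((20−6)/6)² = 5.444
te_H = (10 + 4·11 + 12)/6 = 66/6 = 11; σ²_H = ((12−10)/6)² = 0.111
te_I = (1 + 4·2 + 15)/6 = 24/6 = 4; σ²_I = ((15−1)/6)² = 5.444

Forward pass:
ES_A = 0; EF_A = 13
ES_B = 0; EF_B = 4
ES_C = max(EF_A=13, EF_B=4) = 13; EF_C = 13+9 = 22
ES_D = 4; EF_D = 4+11 = 15
ES_E = max(EF_A=13, EF_B=4) = 13; EF_E = 13+12 = 25
ES_F = 15; EF_F = 15+13 = 28
ES_G = max(EF_C=22, EF_D=15) = 22; EF_G = 22+9 = 31
ES_H = 31; EF_H = 31+11 = 42
ES_I = max(EF_B=4, EF_E=25, EF_F=28, EF_H=42) = 42; EF_I = 42+4 = 46
Expected project duration μ = 46 days. Critical path: A → C → G → H → I.

Variance along critical path = 2.778 + 7.111 + 5.444 + 0.111 + 5.444 = 20.889; σ = √20.889 = 4.570 days.
Z = (52 − 46) / 4.570 = 1.313
P(T ≤ 52) = Φ(1.313) ≈ 0.905

0.905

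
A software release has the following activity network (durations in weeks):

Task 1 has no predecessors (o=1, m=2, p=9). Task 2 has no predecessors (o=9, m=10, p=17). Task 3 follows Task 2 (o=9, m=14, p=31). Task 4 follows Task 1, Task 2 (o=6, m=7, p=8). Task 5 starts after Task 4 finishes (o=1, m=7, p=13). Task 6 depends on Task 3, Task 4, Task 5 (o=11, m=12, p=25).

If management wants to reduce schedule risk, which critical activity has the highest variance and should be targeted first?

te_Task 1 = (1 + 4·2 + 9)/6 = 18/6 = 3; σ²_Task 1 = ((9−1)/6)² = 1.778
te_Task 2 = (9 + 4·10 + 17)/6 = 66/6 = 11; σ²_Task 2 = ((17−9)/6)² = 1.778
te_Task 3 = (9 + 4·14 + 31)/6 = 96/6 = 16; σ²_Task 3 = ((31−9)/6)² = 13.444
te_Task 4 = (6 + 4·7 + 8)/6 = 42/6 = 7; σ²_Task 4 = ((8−6)/6)² = 0.111
te_Task 5 = (1 + 4·7 + 13)/6 = 42/6 = 7; σ²_Task 5 = ((13−1)/6)² = 4.000
te_Task 6 = (11 + 4·12 + 25)/6 = 84/6 = 14; σ²_Task 6 = ((25−11)/6)² = 5.444

Forward pass:
ES_Task 1 = 0; EF_Task 1 = 3
ES_Task 2 = 0; EF_Task 2 = 11
ES_Task 3 = 11; EF_Task 3 = 11+16 = 27
ES_Task 4 = max(EF_Task 1=3, EF_Task 2=11) = 11; EF_Task 4 = 11+7 = 18
ES_Task 5 = 18; EF_Task 5 = 18+7 = 25
ES_Task 6 = max(EF_Task 3=27, EF_Task 4=18, EF_Task 5=25) = 27; EF_Task 6 = 27+14 = 41
Expected project duration μ = 41 weeks. Critical path: Task 2 → Task 3 → Task 6.

Variances on critical path: σ²_Task 2=1.778, σ²_Task 3=13.444, σ²_Task 6=5.444.
Largest is σ²_Task 3 = 13.444.

Task 3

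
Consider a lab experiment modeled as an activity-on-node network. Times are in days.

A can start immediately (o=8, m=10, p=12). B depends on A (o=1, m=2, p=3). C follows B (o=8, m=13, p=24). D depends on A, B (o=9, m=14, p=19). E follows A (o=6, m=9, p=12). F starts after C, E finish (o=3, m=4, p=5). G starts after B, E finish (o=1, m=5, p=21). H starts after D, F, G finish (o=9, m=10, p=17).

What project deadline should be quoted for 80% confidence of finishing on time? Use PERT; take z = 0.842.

te_A = (8 + 4·10 + 12)/6 = 60/6 = 10; σ²_A = ((12−8)/6)² = 0.444
te_B = (1 + 4·2 + 3)/6 = 12/6 = 2; σ²_B = ((3−1)/6)² = 0.111
te_C = (8 + 4·13 + 24)/6 = 84/6 = 14; σ²_C = ((24−8)/6)² = 7.111
te_D = (9 + 4·14 + 19)/6 = 84/6 = 14; σ²_D = ((19−9)/6)² = 2.778
te_E = (6 + 4·9 + 12)/6 = 54/6 = 9; σ²_E = ((12−6)/6)² = 1.000
te_F = (3 + 4·4 + 5)/6 = 24/6 = 4; σ²_F = ((5−3)/6)² = 0.111
te_G = (1 + 4·5 + 21)/6 = 42/6 = 7; σ²_G = ((21−1)/6)² = 11.111
te_H = (9 + 4·10 + 17)/6 = 66/6 = 11; σ²_H = ((17−9)/6)² = 1.778

Forward pass:
ES_A = 0; EF_A = 10
ES_B = 10; EF_B = 10+2 = 12
ES_C = 12; EF_C = 12+14 = 26
ES_D = max(EF_A=10, EF_B=12) = 12; EF_D = 12+14 = 26
ES_E = 10; EF_E = 10+9 = 19
ES_F = max(EF_C=26, EF_E=19) = 26; EF_F = 26+4 = 30
ES_G = max(EF_B=12, EF_E=19) = 19; EF_G = 19+7 = 26
ES_H = max(EF_D=26, EF_F=30, EF_G=26) = 30; EF_H = 30+11 = 41
Expected project duration μ = 41 days. Critical path: A → B → C → F → H.

Variance along critical path = 0.444 + 0.111 + 7.111 + 0.111 + 1.778 = 9.556; σ = 3.091 days.
D = μ + z·σ = 41 + 0.842·3.091 = 43.6 days

43.6 days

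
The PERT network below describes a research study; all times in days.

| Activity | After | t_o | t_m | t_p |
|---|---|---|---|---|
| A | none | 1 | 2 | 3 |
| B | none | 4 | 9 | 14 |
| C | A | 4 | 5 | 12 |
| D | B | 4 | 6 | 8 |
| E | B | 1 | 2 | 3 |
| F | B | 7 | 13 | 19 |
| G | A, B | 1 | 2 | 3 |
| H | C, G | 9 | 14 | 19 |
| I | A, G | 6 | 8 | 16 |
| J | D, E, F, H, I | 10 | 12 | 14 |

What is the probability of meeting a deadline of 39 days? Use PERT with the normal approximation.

te_A = (1 + 4·2 + 3)/6 = 12/6 = 2; σ²_A = ((3−1)/6)² = 0.111
te_B = (4 + 4·9 + 14)/6 = 54/6 = 9; σ²_B = ((14−4)/6)² = 2.778
te_C = (4 + 4·5 + 12)/6 = 36/6 = 6; σ²_C = ((12−4)/6)² = 1.778
te_D = (4 + 4·6 + 8)/6 = 36/6 = 6; σ²_D = ((8−4)/6)² = 0.444
te_E = (1 + 4·2 + 3)/6 = 12/6 = 2; σ²_E = ((3−1)/6)² = 0.111
te_F = (7 + 4·13 + 19)/6 = 78/6 = 13; σ²_F = ((19−7)/6)² = 4.000
te_G = (1 + 4·2 + 3)/6 = 12/6 = 2; σ²_G = ((3−1)/6)² = 0.111
te_H = (9 + 4·14 + 19)/6 = 84/6 = 14; σ²_H = ((19−9)/6)² = 2.778
te_I = (6 + 4·8 + 16)/6 = 54/6 = 9; σ²_I = ((16−6)/6)² = 2.778
te_J = (10 + 4·12 + 14)/6 = 72/6 = 12; σ²_J = ((14−10)/6)² = 0.444

Forward pass:
ES_A = 0; EF_A = 2
ES_B = 0; EF_B = 9
ES_C = 2; EF_C = 2+6 = 8
ES_D = 9; EF_D = 9+6 = 15
ES_E = 9; EF_E = 9+2 = 11
ES_F = 9; EF_F = 9+13 = 22
ES_G = max(EF_A=2, EF_B=9) = 9; EF_G = 9+2 = 11
ES_H = max(EF_C=8, EF_G=11) = 11; EF_H = 11+14 = 25
ES_I = max(EF_A=2, EF_G=11) = 11; EF_I = 11+9 = 20
ES_J = max(EF_D=15, EF_E=11, EF_F=22, EF_H=25, EF_I=20) = 25; EF_J = 25+12 = 37
Expected project duration μ = 37 days. Critical path: B → G → H → J.

Variance along critical path = 2.778 + 0.111 + 2.778 + 0.444 = 6.111; σ = √6.111 = 2.472 days.
Z = (39 − 37) / 2.472 = 0.809
P(T ≤ 39) = Φ(0.809) ≈ 0.791

0.791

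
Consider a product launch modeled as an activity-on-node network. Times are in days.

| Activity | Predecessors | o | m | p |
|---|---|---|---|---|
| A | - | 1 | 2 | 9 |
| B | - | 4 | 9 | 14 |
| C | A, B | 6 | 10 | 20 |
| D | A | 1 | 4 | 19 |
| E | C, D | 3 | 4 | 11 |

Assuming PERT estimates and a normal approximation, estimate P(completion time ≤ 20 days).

0.057

te_A = (1 + 4·2 + 9)/6 = 18/6 = 3; σ²_A = ((9−1)/6)² = 1.778
te_B = (4 + 4·9 + 14)/6 = 54/6 = 9; σ²_B = ((14−4)/6)² = 2.778
te_C = (6 + 4·10 + 20)/6 = 66/6 = 11; σ²_C = ((20−6)/6)² = 5.444
te_D = (1 + 4·4 + 19)/6 = 36/6 = 6; σ²_D = ((19−1)/6)² = 9.000
te_E = (3 + 4·4 + 11)/6 = 30/6 = 5; σ²_E = ((11−3)/6)² = 1.778

Forward pass:
ES_A = 0; EF_A = 3
ES_B = 0; EF_B = 9
ES_C = max(EF_A=3, EF_B=9) = 9; EF_C = 9+11 = 20
ES_D = 3; EF_D = 3+6 = 9
ES_E = max(EF_C=20, EF_D=9) = 20; EF_E = 20+5 = 25
Expected project duration μ = 25 days. Critical path: B → C → E.

Variance along critical path = 2.778 + 5.444 + 1.778 = 10.000; σ = √10.000 = 3.162 days.
Z = (20 − 25) / 3.162 = -1.581
P(T ≤ 20) = Φ(-1.581) ≈ 0.057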